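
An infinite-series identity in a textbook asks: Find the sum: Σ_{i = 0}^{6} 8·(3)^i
Geometric series: S=a(1 - r^n)/(1 - r)
a=8, r=3, n=7
S=8(1 - 2187)/-2=8744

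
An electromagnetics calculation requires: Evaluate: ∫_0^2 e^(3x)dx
Antiderivative: (1/3)e^(3x)
Evaluate: (1/3)(e^6 - 1)

Answer: (e^6 - 1)/3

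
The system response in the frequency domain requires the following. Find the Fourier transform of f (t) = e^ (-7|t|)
Using the standard pair: F{e^(-a|t|)} = 2a/(a^2+omega^2)
With a = 7: F(omega) = 14/(49+omega^2)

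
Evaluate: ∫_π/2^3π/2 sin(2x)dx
Antiderivative: -cos(2x)/2
Evaluate at bounds: [-cos(2·3π/2)/2] - [-cos(2·π/2)/2]
= (-(-1)+(-1))/2 = 0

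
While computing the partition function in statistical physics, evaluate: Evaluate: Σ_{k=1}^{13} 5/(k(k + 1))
Partial fractions: 5/(k(k+1))=5/k - 5/(k+1)
Telescoping sum: 5(1-1/14)=5·13/14

Answer: 65/14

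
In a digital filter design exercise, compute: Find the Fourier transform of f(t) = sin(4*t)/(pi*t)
sin(W * t)/(pi * t) = (W/pi) * sinc(W * t/pi) is the impulse response of the ideal low-pass filter with cutoff W (here W = 4).
Its Fourier transform is a rectangular function:
F(omega) = 1 for |omega| < 4, 0 otherwise

Answer: rect(omega/8) [i.e., 1 for |omega| < 4, 0 otherwise]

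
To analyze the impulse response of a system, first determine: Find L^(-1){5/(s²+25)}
L^(-1){w/(s² + w²)}=sin(wt)
Here w=5

Answer: sin(5t)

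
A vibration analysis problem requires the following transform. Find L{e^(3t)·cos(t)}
First shifting: L{e^(at)f(t)} = F(s-a)
L{cos(t)} = s/(s²+1)
Shift: (s-3)/((s-3)²+1)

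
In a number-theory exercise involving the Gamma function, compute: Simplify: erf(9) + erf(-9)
erf is odd: erf(-9) = -erf(9)
erf(9) + erf(-9) = erf(9) - erf(9) = 0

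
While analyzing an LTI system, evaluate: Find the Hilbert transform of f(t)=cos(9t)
The Hilbert transform shifts each frequency component by -pi/2.
H{cos(wt)} = sin(wt)
With w = 9: H{cos(9t)} = sin(9t)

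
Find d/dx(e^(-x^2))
Chain rule: d/dx[e^u]=e^u · u' where u=-x^2
u'=-2x

Answer: -2x·e^(-x^2)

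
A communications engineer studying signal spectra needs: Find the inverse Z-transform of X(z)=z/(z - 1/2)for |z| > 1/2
Standard pair: z/(z-a) <-> a^n * u[n] for causal signals
With a=1/2: x[n]=(1/2)^n * u[n]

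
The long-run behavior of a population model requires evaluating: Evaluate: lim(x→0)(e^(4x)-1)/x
L'Hôpital (0/0): lim 4e^(4x)/1=4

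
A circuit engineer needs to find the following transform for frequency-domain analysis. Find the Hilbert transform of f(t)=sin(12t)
The Hilbert transform shifts each frequency component by -pi/2.
H{sin(wt)}=-cos(wt)
With w=12: H{sin(12t)}=-cos(12t)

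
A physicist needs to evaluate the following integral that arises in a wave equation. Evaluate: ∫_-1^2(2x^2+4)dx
Step 1: Find antiderivative F(x) = (2/3)x^3+4x
Step 2: F(2) - F(-1) = 40/3 - (-14/3) = 18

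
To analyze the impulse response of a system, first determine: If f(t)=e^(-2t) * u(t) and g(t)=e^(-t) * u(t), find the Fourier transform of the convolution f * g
By the convolution theorem: F{f * g}=F(omega) * G(omega)
F(omega)=1/(2 + j * omega), G(omega)=1/(1 + j * omega)
F{f * g}=1/((2 + j * omega)(1 + j * omega))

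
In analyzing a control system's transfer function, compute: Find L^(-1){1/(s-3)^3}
L^(-1){1/(s-a)^n} = t^(n-1)·e^(at)/(n-1)!
Here a = 3, n = 3: t^2·e^(3t)/2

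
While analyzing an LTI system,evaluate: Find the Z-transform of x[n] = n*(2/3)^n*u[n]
Using the property Z{n*a^n*u[n]} = az/(z-a)^2
With a = 2/3: X(z) = (2/3)z/(z - 2/3)^2, |z| > 2/3

Answer: (2/3)z/(z - 2/3)^2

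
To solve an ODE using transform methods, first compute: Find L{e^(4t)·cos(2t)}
First shifting: L{e^(at)f(t)} = F(s-a)
L{cos(2t)} = s/(s² + 4)
Shift: (s-4)/((s-4)² + 4)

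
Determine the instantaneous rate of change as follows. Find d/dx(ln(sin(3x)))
Chain rule: d/dx[ln(u)] = u'/u where u = sin(3x)
u' = 3cos(3x)

Answer: (3cos(3x))/(sin(3x))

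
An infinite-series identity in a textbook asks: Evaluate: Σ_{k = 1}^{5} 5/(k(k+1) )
Partial fractions: 5/(k(k + 1))=5/k - 5/(k + 1)
Telescoping sum: 5(1 - 1/6)=5·5/6

Answer: 25/6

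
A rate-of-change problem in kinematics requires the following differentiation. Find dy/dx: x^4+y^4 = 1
Differentiate: 4x^3+4y^3·(dy/dx) = 0
dy/dx = -4x^3/(4y^3)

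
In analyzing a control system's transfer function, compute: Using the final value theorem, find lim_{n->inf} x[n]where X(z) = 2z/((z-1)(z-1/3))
Final value theorem: lim x[n] = lim_{z->1} (z-1)*X(z)
(z-1)*X(z) = 2z/(z-1/3)
As z->1: 2/(1 - 1/3) = 2/(2/3) = 3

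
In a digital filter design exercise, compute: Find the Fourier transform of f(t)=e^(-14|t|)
Using the standard pair: F{e^(-a|t|)} = 2a/(a^2+omega^2)
With a = 14: F(omega) = 28/(196+omega^2)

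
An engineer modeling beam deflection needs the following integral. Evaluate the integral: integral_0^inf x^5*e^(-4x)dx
This is a Gamma integral. Substitute u=4x (du=4 dx):
integral_0^inf x^5*e^(-4x) dx=(1/4^6) integral_0^inf u^5*e^(-u) du
=Gamma(6)/4^6=5!/4^6=120/4096

Answer: 15/512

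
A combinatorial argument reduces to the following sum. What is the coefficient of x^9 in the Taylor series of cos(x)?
cos(x) has only even powers. Coefficient of x^9 = 0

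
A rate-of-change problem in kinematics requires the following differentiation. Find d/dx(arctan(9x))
d/dx[arctan(u)]=u'/(1 + u²), u=9x, u'=9

Answer: 9/(1 + 81x²)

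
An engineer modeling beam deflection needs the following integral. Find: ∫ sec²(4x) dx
Since d/dx[tan(4x)] = 4sec²(4x), integral = tan(4x)/4+C

Answer: (1/4)tan(4x)+C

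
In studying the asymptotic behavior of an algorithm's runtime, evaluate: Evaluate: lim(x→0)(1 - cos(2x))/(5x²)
Using 1-cos(u) ≈ u²/2 for small u:
(1-cos(2x)) ≈ (2x)²/2=4x²/2
So limit=4/(2·5)=2/5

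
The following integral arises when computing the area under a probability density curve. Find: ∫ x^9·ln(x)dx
By parts: u=ln(x), dv=x^9 dx
du=1/x dx, v=x^10/10
=x^10·ln(x)/10 - ∫ x^9/10 dx
=x^10·ln(x)/10 - x^10/100+C

Answer: x^10(ln(x)/10-1/100)+C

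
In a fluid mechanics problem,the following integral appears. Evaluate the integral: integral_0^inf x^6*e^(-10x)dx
This is a Gamma integral. Substitute u=10x (du=10 dx):
integral_0^inf x^6*e^(-10x) dx=(1/10^7) integral_0^inf u^6*e^(-u) du
=Gamma(7)/10^7=6!/10^7=720/10000000

Answer: 9/125000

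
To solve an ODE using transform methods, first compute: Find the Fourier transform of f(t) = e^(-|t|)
Using the standard pair: F{e^(-a|t|)} = 2a/(a^2 + omega^2)
With a = 1: F(omega) = 2/(1 + omega^2)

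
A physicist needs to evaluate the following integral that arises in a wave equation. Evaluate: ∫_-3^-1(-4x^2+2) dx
Step 1: Find antiderivative F(x) = (-4/3)x^3 + 2x
Step 2: F(-1) - F(-3) = -2/3 - (30) = -92/3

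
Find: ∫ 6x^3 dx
Using power rule: ∫ 6x^3 dx = 6/4 x^4 + C = (3/2)x^4 + C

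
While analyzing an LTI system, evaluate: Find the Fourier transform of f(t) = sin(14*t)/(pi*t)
sin(W*t)/(pi*t)=(W/pi)*sinc(W*t/pi) is the impulse response of the ideal low-pass filter with cutoff W (here W=14).
Its Fourier transform is a rectangular function:
F(omega)=1 for |omega| < 14, 0 otherwise

Answer: rect(omega/28) [i.e., 1 for |omega| < 14, 0 otherwise]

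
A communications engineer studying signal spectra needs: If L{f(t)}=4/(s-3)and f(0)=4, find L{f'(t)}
L{f'(t)} = s·F(s) - f(0) = 4s/(s-3) - 4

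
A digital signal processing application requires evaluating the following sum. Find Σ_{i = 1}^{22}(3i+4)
= 3·Σ i+4·22 = 3·253+88 = 847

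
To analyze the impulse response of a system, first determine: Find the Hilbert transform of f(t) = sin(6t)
The Hilbert transform shifts each frequency component by -pi/2.
H{sin(wt)} = -cos(wt)
With w = 6: H{sin(6t)} = -cos(6t)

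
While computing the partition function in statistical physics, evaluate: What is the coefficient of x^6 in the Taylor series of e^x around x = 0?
Taylor series of e^x=Σ x^n/n!
Coefficient of x^6=1/6!=1/720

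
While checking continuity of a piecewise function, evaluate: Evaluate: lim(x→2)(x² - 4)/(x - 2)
Factor: (x² - 4) = (x-2)(x + 2)
Cancel (x-2): lim(x→2) (x + 2) = 4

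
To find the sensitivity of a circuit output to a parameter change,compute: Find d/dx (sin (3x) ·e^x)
Product rule: (fg)' = f'g+fg'
f = sin(3x), f' = 3·cos(3x)
g = e^x, g' = e^x

Answer: 3·cos(3x)·e^x+sin(3x)·e^x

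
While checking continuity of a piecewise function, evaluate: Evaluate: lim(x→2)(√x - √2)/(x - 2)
Multiply by conjugate (√x + √2)/(√x + √2):
=(x - 2)/((x - 2)(√x + √2))=1/(√x + √2)
As x → 2: 1/(2√2)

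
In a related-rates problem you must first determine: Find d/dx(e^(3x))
Chain rule: d/dx[e^u]=e^u · u' where u=3x
u'=3

Answer: 3·e^(3x)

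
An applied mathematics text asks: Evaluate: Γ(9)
Γ(n) = (n-1)! for positive integers
Γ(9) = 8! = 40320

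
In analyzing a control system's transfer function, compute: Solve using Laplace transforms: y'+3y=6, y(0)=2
Take L of both sides: sY(s) - 2 + 3Y(s) = 6/s
Y(s)(s + 3) = 6/s + 2
Y(s) = 6/(s(s + 3)) + 2/(s + 3)
Partial fractions: 6/(s(s + 3)) = 2/s - 2/(s + 3)
So Y(s) = 2/s
Inverse transform (L^(-1){1/s} = 1, L^(-1){1/(s + 3)} = e^(-3t)):

Answer: y(t) = 2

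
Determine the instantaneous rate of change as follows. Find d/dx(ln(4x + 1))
Chain rule: d/dx[ln(u)] = u'/u where u = 4x + 1
u' = 4

Answer: (4)/(4x + 1)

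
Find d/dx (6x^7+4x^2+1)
Power rule: d/dx(ax^n) = n·a·x^(n-1)
Term by term: 42·x^6 + 8·x

Answer: 42x^6 + 8x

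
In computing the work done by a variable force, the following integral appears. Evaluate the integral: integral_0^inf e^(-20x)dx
integral_0^inf e^(-20x) dx=[-1/20 * e^(-20x)]_0^inf
=0 - (-1/20)=1/20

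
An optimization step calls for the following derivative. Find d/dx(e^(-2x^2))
Chain rule: d/dx[e^u]=e^u · u' where u=-2x^2
u'=-4x

Answer: -4x·e^(-2x^2)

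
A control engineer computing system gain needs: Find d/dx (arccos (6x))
d/dx[arccos(u)]=-u'/√(1-u²), u=6x, u'=6

Answer: -6/√(1 - 36x²)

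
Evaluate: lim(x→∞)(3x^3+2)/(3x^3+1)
Divide numerator and denominator by x^3:
lim (3 + 2/x^3)/(3 + 1/x^3)=1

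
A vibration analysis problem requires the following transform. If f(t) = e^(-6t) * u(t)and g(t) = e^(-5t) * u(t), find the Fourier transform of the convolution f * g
By the convolution theorem: F{f * g}=F(omega) * G(omega)
F(omega)=1/(6 + j * omega), G(omega)=1/(5 + j * omega)
F{f * g}=1/((6 + j * omega)(5 + j * omega))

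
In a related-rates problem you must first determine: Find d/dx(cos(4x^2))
Chain rule: d/dx[cos(u)] = -sin(u)·u' where u = 4x^2
u' = 8x

Answer: -8x·sin(4x^2)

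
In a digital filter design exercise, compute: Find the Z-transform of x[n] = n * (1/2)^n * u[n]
Using the property Z{n * a^n * u[n]} = az/(z-a)^2
With a = 1/2: X(z) = (1/2)z/(z - 1/2)^2, |z| > 1/2

Answer: (1/2)z/(z - 1/2)^2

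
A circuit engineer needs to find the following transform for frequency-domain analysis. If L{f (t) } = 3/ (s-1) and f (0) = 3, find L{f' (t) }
L{f'(t)}=s·F(s) - f(0)=3s/(s-1) - 3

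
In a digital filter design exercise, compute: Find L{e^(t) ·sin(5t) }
First shifting: L{e^(at)f(t)}=F(s-a)
L{sin(5t)}=5/(s² + 25)
Shift: 5/((s-1)² + 25)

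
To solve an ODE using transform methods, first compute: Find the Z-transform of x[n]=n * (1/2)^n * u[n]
Using the property Z{n*a^n*u[n]}=az/(z-a)^2
With a=1/2: X(z)=(1/2)z/(z - 1/2)^2, |z| > 1/2

Answer: (1/2)z/(z - 1/2)^2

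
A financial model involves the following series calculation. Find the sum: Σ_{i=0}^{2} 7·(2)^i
Geometric series: S = a(1 - r^n)/(1 - r)
a = 7, r = 2, n = 3
S = 7(1-8)/-1 = 49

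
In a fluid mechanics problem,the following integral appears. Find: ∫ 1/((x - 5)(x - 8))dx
Partial fractions: 1/((x-5)(x-8))=A/(x-5)+B/(x-8)
A=-1/3, B=1/3
∫ [-1/3· 1/(x-5)+1/3· 1/(x-8)] dx
=(1/3)[ln|x-8| - ln|x-5|]+C

Answer: (1/3)·ln|(x-8)/(x-5)|+C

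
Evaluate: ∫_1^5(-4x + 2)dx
Step 1: Find antiderivative F(x) = -2x^2 + 2x
Step 2: F(5) - F(1) = -40 - (0) = -40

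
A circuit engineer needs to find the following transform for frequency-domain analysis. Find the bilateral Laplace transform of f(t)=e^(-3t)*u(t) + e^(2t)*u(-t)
For e^(-3t)*u(t): L = 1/(s + 3), Re(s) > -3
For e^(2t)*u(-t): L = -1/(s-2), Re(s) < 2
Combined: F(s) = 1/(s + 3) - 1/(s-2), -3 < Re(s) < 2

Answer: 1/(s + 3) - 1/(s-2), ROC: -3 < Re(s) < 2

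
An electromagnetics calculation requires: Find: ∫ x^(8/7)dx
Power rule: ∫ x^(8/7) dx=x^(15/7)/(15/7)+C

Answer: (7/15)·x^(15/7)+C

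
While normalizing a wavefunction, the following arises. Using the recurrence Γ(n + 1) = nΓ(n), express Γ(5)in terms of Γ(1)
Γ(5) = 4Γ(4) = 4·3Γ(3) = ... = 4!·Γ(1) = 24·Γ(1)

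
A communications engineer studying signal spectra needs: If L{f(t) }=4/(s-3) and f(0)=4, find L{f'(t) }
L{f'(t)} = s·F(s) - f(0) = 4s/(s-3) - 4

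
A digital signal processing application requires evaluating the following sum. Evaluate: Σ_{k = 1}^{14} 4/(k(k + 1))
Partial fractions: 4/(k(k + 1))=4/k - 4/(k + 1)
Telescoping sum: 4(1 - 1/15)=4·14/15

Answer: 56/15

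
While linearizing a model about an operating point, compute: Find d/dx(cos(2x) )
Chain rule: d/dx[cos(u)]=-sin(u)·u' where u=2x
u'=2

Answer: -2·sin(2x)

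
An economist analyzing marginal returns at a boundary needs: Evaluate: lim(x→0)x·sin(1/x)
Squeeze theorem: -|x| ≤ x·sin(1/x) ≤ |x|
Since x → 0 as x → 0, by squeeze theorem the limit is 0

Answer: 0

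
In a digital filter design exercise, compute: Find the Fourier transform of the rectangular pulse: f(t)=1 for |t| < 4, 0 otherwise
F(omega)=integral from -4 to 4 of e^(-j*omega*t) dt
=2*sin(4*omega)/omega=8*sinc(4*omega/pi)

Answer: 2*sin(4*omega)/omega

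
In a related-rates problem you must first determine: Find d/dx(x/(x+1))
Quotient rule: (f/g)'=(f'g - fg')/g²
f=x, f'=1
g=x+1, g'=1

Answer: (1·(x+1) - x)/(x+1)²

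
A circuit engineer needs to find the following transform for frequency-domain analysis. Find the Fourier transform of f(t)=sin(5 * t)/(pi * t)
sin(W*t)/(pi*t) = (W/pi)*sinc(W*t/pi) is the impulse response of the ideal low-pass filter with cutoff W (here W = 5).
Its Fourier transform is a rectangular function:
F(omega) = 1 for |omega| < 5, 0 otherwise

Answer: rect(omega/10) [i.e., 1 for |omega| < 5, 0 otherwise]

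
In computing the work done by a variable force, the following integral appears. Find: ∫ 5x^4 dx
Using power rule: ∫ 5x^4 dx = 5/5 x^5 + C = x^5 + C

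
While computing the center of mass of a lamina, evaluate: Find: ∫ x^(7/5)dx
Power rule: ∫ x^(7/5) dx = x^(12/5)/(12/5) + C

Answer: (5/12)·x^(12/5) + C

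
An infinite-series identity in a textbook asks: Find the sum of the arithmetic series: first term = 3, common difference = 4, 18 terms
Last term: a_n = 3+(18-1)·4 = 71
Sum = n(a_1+a_n)/2 = 18(3+71)/2 = 666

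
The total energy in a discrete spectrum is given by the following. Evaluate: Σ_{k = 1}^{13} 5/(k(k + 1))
Partial fractions: 5/(k(k + 1)) = 5/k - 5/(k + 1)
Telescoping sum: 5(1 - 1/14) = 5·13/14

Answer: 65/14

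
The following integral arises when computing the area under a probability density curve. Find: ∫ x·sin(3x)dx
By parts: u = x, dv = sin(3x) dx
du = dx, v = -cos(3x)/3
= -x·cos(3x)/3+sin(3x)/3²+C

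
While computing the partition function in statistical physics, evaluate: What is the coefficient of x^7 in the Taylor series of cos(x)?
cos(x) has only even powers. Coefficient of x^7 = 0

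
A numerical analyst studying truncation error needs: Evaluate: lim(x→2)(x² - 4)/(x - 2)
Factor: (x² - 4)=(x-2)(x+2)
Cancel (x-2): lim(x→2) (x+2)=4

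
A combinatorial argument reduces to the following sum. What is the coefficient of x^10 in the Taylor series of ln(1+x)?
ln(1 + x) = Σ (-1)^(n + 1) x^n/n
Coefficient of x^10 = (-1)^11/10 = -1/10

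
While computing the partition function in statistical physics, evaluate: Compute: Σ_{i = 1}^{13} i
Using formula: Σ i^1=n(n+1)/2=13·14/2=91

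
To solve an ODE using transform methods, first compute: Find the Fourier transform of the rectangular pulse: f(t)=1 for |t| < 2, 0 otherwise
F(omega)=integral from -2 to 2 of e^(-j * omega * t) dt
=2 * sin(2 * omega)/omega=4 * sinc(2 * omega/pi)

Answer: 2 * sin(2 * omega)/omega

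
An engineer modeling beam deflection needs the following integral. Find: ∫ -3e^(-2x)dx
Since d/dx[e^(-2x)]=-2e^(-2x), we get 3/2 e^(-2x)+C

Answer: (3/2)e^(-2x)+C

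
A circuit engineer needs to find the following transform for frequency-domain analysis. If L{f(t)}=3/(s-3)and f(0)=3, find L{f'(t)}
L{f'(t)} = s·F(s) - f(0) = 3s/(s-3)-3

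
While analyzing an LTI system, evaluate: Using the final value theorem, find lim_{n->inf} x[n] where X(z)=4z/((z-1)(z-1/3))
Final value theorem: lim x[n] = lim_{z->1} (z-1)*X(z)
(z-1)*X(z) = 4z/(z-1/3)
As z->1: 4/(1 - 1/3) = 4/(2/3) = 6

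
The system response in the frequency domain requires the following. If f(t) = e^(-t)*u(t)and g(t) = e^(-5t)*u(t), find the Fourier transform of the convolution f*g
By the convolution theorem: F{f * g} = F(omega) * G(omega)
F(omega) = 1/(1+j * omega), G(omega) = 1/(5+j * omega)
F{f * g} = 1/((1+j * omega)(5+j * omega))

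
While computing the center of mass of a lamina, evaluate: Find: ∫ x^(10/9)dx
Power rule: ∫ x^(10/9) dx = x^(19/9)/(19/9)+C

Answer: (9/19)·x^(19/9)+C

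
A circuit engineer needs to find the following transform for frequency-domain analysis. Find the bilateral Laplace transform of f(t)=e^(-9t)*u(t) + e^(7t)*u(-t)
For e^(-9t) * u(t): L=1/(s + 9), Re(s) > -9
For e^(7t) * u(-t): L=-1/(s-7), Re(s) < 7
Combined: F(s)=1/(s + 9) - 1/(s-7), -9 < Re(s) < 7

Answer: 1/(s + 9) - 1/(s-7), ROC: -9 < Re(s) < 7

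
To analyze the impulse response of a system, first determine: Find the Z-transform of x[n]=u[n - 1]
Using the time-shift property: Z{u[n-1]} = z^(-1) * z/(z-1)
= z^(0)/(z-1)

Answer: 1/(z-1)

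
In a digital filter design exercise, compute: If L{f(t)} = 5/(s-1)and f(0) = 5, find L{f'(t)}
L{f'(t)}=s·F(s) - f(0)=5s/(s-1)-5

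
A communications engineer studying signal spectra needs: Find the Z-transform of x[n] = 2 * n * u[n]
Z{n*u[n]}=z/(z-1)^2
By linearity: Z{2*n*u[n]}=2z/(z-1)^2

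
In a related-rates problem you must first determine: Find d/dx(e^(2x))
Chain rule: d/dx[e^u] = e^u · u' where u = 2x
u' = 2

Answer: 2·e^(2x)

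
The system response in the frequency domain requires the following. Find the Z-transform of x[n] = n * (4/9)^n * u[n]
Using the property Z{n*a^n*u[n]}=az/(z-a)^2
With a=4/9: X(z)=(4/9)z/(z - 4/9)^2, |z| > 4/9

Answer: (4/9)z/(z - 4/9)^2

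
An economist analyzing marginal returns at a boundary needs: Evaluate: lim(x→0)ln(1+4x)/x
L'Hôpital (0/0): lim 4/(1+4x) / 1=4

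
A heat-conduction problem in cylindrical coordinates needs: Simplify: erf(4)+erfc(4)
By definition erfc(x) = 1 - erf(x)
erf(4) + erfc(4) = erf(4) + 1 - erf(4) = 1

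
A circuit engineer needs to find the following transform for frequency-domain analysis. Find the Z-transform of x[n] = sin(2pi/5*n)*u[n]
Z{sin(w0 * n) * u[n]}=z * sin(w0)/(z^2-2z * cos(w0)+1)
With w0=2pi/5: X(z)=z * sin(2pi/5)/(z^2-2z * cos(2pi/5)+1)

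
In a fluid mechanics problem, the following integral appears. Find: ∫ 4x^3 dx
Using power rule: ∫ 4x^3 dx = 4/4 x^4+C = x^4+C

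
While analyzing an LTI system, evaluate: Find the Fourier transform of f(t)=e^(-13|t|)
Using the standard pair: F{e^(-a|t|)} = 2a/(a^2+omega^2)
With a = 13: F(omega) = 26/(169+omega^2)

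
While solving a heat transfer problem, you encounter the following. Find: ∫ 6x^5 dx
Using power rule: ∫ 6x^5 dx=6/6 x^6 + C=x^6 + C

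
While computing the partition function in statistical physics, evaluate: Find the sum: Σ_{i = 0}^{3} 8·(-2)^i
Geometric series: S=a(1 - r^n)/(1 - r)
a=8, r=-2, n=4
S=8(1-16)/3=-40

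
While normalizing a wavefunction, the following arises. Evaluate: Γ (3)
Γ(n)=(n-1)! for positive integers
Γ(3)=2!=2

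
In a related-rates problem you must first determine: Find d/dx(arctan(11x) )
d/dx[arctan(u)] = u'/(1 + u²), u = 11x, u' = 11

Answer: 11/(1 + 121x²)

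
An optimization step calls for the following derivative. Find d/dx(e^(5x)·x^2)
Product rule: (fg)'=f'g + fg'
f=e^(5x), f'=5·e^(5x)
g=x^2, g'=2x

Answer: 5·e^(5x)·x^2 + 2·e^(5x)·x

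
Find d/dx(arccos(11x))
d/dx[arccos(u)]=-u'/√(1-u²), u=11x, u'=11

Answer: -11/√(1 - 121x²)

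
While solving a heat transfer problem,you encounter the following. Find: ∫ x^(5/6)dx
Power rule: ∫ x^(5/6) dx = x^(11/6)/(11/6)+C

Answer: (6/11)·x^(11/6)+C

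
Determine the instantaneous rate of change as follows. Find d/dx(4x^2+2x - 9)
Power rule: d/dx(ax^n)=n·a·x^(n-1)
Term by term: 8·x+2

Answer: 8x+2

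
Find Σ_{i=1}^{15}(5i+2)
= 5·Σ i+2·15 = 5·120+30 = 630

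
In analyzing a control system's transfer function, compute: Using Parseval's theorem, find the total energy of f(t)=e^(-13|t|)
Parseval's theorem: E=integral |f(t)|^2 dt=(1/2pi) integral |F(omega)|^2 domega
E=integral_{-inf}^{inf} e^(-26|t|) dt=2*integral_0^inf e^(-26t) dt=2/(2*13)=1/13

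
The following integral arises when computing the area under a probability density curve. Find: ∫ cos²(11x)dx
Using identity cos²(u)=(1+cos(2u))/2:
∫ (1+cos(22x))/2 dx=x/2+sin(22x)/44+C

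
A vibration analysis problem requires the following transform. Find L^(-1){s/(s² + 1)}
L^(-1){s/(s² + w²)} = cos(wt)
Here w = 1

Answer: cos(t)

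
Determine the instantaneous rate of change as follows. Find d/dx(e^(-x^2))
Chain rule: d/dx[e^u]=e^u · u' where u=-x^2
u'=-2x

Answer: -2x·e^(-x^2)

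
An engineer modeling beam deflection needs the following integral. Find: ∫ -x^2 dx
Using power rule: ∫ -x^2 dx = -1/3 x^3 + C = (-1/3)x^3 + C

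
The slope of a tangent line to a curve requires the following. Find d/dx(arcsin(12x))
d/dx[arcsin(u)] = u'/√(1-u²), u = 12x, u' = 12

Answer: 12/√(1-144x²)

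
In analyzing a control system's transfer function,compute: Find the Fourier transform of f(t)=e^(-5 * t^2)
The Fourier transform of a Gaussian e^(-a*t^2) is sqrt(pi/a)*e^(-omega^2/(4a)).
With a=5: F(omega)=sqrt(pi/5)*e^(-omega^2/20)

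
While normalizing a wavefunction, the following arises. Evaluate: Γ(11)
Γ(n) = (n-1)! for positive integers
Γ(11) = 10! = 3628800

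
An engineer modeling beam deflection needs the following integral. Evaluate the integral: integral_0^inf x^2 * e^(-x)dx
This is a Gamma integral. Substitute u=1x:
integral_0^inf x^2 * e^(-x) dx=(1/1^3) integral_0^inf u^2 * e^(-u) du
=Gamma(3)/1^3=2!/1^3=2/1

Answer: 2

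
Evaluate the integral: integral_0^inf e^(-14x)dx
integral_0^inf e^(-14x) dx=[-1/14*e^(-14x)]_0^inf
=0 - (-1/14)=1/14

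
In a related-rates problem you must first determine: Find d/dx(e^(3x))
Chain rule: d/dx[e^u]=e^u · u' where u=3x
u'=3

Answer: 3·e^(3x)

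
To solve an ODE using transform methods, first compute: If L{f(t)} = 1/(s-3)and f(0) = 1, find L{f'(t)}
L{f'(t)}=s·F(s) - f(0)=s/(s-3) - 1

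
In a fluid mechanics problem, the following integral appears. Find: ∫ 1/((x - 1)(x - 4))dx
Partial fractions: 1/((x-1)(x-4))=A/(x-1)+B/(x-4)
A=-1/3, B=1/3
∫ [-1/3· 1/(x-1)+1/3· 1/(x-4)] dx
=(1/3)[ln|x-4| - ln|x-1|]+C

Answer: (1/3)·ln|(x-4)/(x-1)|+C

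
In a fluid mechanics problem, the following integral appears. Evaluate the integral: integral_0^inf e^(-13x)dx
integral_0^inf e^(-13x) dx = [-1/13 * e^(-13x)]_0^inf
= 0 - (-1/13) = 1/13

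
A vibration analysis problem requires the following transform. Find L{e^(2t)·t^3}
First shifting: L{e^(at)f(t)} = F(s-a)
L{t^3} = 6/s^4
Shift s → s-2: 6/(s-2)^4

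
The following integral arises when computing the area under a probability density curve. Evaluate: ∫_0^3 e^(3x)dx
Antiderivative: (1/3)e^(3x)
Evaluate: (1/3)(e^9 - 1)

Answer: (e^9 - 1)/3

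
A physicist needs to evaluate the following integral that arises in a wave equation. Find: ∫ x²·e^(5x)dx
Integration by parts twice:
First: u = x², dv = e^(5x) dx => x²e^(5x)/5 - (2/5)∫ xe^(5x) dx
Second (∫ xe^(5x) dx): xe^(5x)/5 - e^(5x)/25
Combining: e^(5x)(x²/5-2x/25+2/125)+C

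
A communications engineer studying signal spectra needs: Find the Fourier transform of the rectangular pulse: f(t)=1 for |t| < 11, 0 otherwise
F(omega)=integral from -11 to 11 of e^(-j*omega*t) dt
=2*sin(11*omega)/omega=22*sinc(11*omega/pi)

Answer: 2*sin(11*omega)/omega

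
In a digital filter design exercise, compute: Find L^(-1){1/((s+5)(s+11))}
Partial fractions: 1/((s + 5)(s + 11))=A/(s + 5) + B/(s + 11)
Cover-up: A=1/(s + 11)|_{s=-5}=1/6; B=1/(s + 5)|_{s=-11}=-1/6
L^(-1)=(1/6)e^(-5t) - (1/6)e^(-11t)

Answer: (1/6)(e^(-5t) - e^(-11t))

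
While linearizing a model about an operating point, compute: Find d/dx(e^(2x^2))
Chain rule: d/dx[e^u] = e^u · u' where u = 2x^2
u' = 4x

Answer: 4x·e^(2x^2)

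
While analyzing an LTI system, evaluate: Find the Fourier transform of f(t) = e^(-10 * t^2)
The Fourier transform of a Gaussian e^(-a*t^2) is sqrt(pi/a)*e^(-omega^2/(4a)).
With a = 10: F(omega) = sqrt(pi/10)*e^(-omega^2/40)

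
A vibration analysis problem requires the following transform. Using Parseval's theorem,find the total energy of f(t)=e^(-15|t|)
Parseval's theorem: E=integral |f(t)|^2 dt=(1/2pi) integral |F(omega)|^2 domega
E=integral_{-inf}^{inf} e^(-30|t|) dt=2*integral_0^inf e^(-30t) dt=2/(2*15)=1/15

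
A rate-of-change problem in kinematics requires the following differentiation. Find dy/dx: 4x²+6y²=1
Differentiate: 8x+12y·(dy/dx)=0
dy/dx=-8x/(12y)=-(2/3)·(x/y)

Answer: dy/dx=-(2/3)·(x/y)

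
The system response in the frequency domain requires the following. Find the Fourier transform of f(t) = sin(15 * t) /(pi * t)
sin(W * t)/(pi * t)=(W/pi) * sinc(W * t/pi) is the impulse response of the ideal low-pass filter with cutoff W (here W=15).
Its Fourier transform is a rectangular function:
F(omega)=1 for |omega| < 15, 0 otherwise

Answer: rect(omega/30) [i.e., 1 for |omega| < 15, 0 otherwise]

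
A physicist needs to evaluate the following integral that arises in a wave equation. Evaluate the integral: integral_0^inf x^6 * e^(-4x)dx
This is a Gamma integral. Substitute u=4x (du=4 dx):
integral_0^inf x^6 * e^(-4x) dx=(1/4^7) integral_0^inf u^6 * e^(-u) du
=Gamma(7)/4^7=6!/4^7=720/16384

Answer: 45/1024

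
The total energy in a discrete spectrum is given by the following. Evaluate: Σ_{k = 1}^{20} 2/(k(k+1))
Partial fractions: 2/(k(k + 1)) = 2/k - 2/(k + 1)
Telescoping sum: 2(1 - 1/21) = 2·20/21

Answer: 40/21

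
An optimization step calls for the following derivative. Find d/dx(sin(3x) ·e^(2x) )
Product rule: (fg)'=f'g+fg'
f=sin(3x), f'=3·cos(3x)
g=e^(2x), g'=2·e^(2x)

Answer: 3·cos(3x)·e^(2x)+2·sin(3x)·e^(2x)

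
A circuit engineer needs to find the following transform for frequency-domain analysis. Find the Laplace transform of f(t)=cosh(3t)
L{cosh(at)} = s/(s²-a²)
L{cosh(3t)} = s/(s²-9)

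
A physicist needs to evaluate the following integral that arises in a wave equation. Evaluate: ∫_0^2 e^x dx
Antiderivative: e^x
Evaluate: (e^2-1)

Answer: e^2-1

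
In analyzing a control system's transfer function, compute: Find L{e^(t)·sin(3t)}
First shifting: L{e^(at)f(t)} = F(s-a)
L{sin(3t)} = 3/(s²+9)
Shift: 3/((s-1)²+9)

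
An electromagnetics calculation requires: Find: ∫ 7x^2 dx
Using power rule: ∫ 7x^2 dx=7/3 x^3 + C=(7/3)x^3 + C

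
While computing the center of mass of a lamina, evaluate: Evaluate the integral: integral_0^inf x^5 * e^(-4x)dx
This is a Gamma integral. Substitute u=4x (du=4 dx):
integral_0^inf x^5 * e^(-4x) dx=(1/4^6) integral_0^inf u^5 * e^(-u) du
=Gamma(6)/4^6=5!/4^6=120/4096

Answer: 15/512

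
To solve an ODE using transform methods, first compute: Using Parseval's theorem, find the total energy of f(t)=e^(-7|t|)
Parseval's theorem: E=integral |f(t)|^2 dt=(1/2pi) integral |F(omega)|^2 domega
E=integral_{-inf}^{inf} e^(-14|t|) dt=2 * integral_0^inf e^(-14t) dt=2/(2 * 7)=1/7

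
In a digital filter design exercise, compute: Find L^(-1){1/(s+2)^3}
L^(-1){1/(s-a)^n} = t^(n-1)·e^(at)/(n-1)!
Here a = -2, n = 3: t^2·e^(-2t)/2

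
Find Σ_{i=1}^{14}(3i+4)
=3·Σ i+4·14=3·105+56=371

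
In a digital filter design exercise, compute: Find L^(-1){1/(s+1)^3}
L^(-1){1/(s-a)^n}=t^(n-1)·e^(at)/(n-1)!
Here a=-1, n=3: t^2·e^(-t)/2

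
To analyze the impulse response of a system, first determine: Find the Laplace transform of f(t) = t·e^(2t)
L{t·e^(at)} = 1/(s-a)²
L{t·e^(2t)} = 1/(s-2)²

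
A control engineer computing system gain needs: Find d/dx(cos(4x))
Chain rule: d/dx[cos(u)] = -sin(u)·u' where u = 4x
u' = 4

Answer: -4·sin(4x)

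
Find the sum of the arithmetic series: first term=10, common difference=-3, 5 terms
Last term: a_n=10 + (5 - 1)·-3=-2
Sum=n(a_1 + a_n)/2=5(10 + (-2))/2=20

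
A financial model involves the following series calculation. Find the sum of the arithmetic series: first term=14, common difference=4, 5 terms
Last term: a_n = 14+(5-1)·4 = 30
Sum = n(a_1+a_n)/2 = 5(14+30)/2 = 110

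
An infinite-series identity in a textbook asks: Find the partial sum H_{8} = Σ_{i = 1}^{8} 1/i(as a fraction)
H_8 = 1 + 1/2 + 1/3 + ... + 1/8
= 761/280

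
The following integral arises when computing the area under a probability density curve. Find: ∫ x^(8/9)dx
Power rule: ∫ x^(8/9) dx = x^(17/9)/(17/9) + C

Answer: (9/17)·x^(17/9) + C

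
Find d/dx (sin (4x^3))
Chain rule: d/dx[sin(u)] = cos(u)·u' where u = 4x^3
u' = 12x^2

Answer: 12x^2·cos(4x^3)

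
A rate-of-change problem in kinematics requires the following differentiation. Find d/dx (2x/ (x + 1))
Quotient rule: (f/g)'=(f'g - fg')/g²
f=2x, f'=2
g=x+1, g'=1

Answer: (2·(x+1)-2x)/(x+1)²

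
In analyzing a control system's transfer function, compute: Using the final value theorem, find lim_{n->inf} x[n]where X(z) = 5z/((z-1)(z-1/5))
Final value theorem: lim x[n]=lim_{z->1} (z-1) * X(z)
(z-1) * X(z)=5z/(z-1/5)
As z->1: 5/(1 - 1/5)=5/(4/5)=25/4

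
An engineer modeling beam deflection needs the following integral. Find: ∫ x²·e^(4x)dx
Integration by parts twice:
First: u = x², dv = e^(4x) dx => x²e^(4x)/4 - (2/4)∫ xe^(4x) dx
Second (∫ xe^(4x) dx): xe^(4x)/4 - e^(4x)/16
Combining: e^(4x)(x²/4 - 2x/16 + 2/64) + C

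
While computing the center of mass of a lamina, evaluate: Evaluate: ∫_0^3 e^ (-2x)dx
Antiderivative: (1/(-2))e^(-2x)
Evaluate: (1/(-2))(e^-6 - 1)

Answer: (e^-6 - 1)/(-2)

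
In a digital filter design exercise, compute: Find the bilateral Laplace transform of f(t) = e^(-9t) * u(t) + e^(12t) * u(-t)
For e^(-9t)*u(t): L = 1/(s + 9), Re(s) > -9
For e^(12t)*u(-t): L = -1/(s-12), Re(s) < 12
Combined: F(s) = 1/(s + 9) - 1/(s-12), -9 < Re(s) < 12

Answer: 1/(s + 9) - 1/(s-12), ROC: -9 < Re(s) < 12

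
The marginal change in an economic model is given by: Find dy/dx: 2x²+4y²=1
Differentiate: 4x+8y·(dy/dx)=0
dy/dx=-4x/(8y)=-(1/2)·(x/y)

Answer: dy/dx=-(1/2)·(x/y)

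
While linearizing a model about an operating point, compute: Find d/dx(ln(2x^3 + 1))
Chain rule: d/dx[ln(u)]=u'/u where u=2x^3+1
u'=6x^2

Answer: (6x^2)/(2x^3+1)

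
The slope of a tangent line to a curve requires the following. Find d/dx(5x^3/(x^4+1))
Quotient rule: (f/g)' = (f'g - fg')/g²
f = 5x^3, f' = 15x^2
g = x^4+1, g' = 4x^3

Answer: (15x^2·(x^4+1)-20x^6)/(x^4+1)²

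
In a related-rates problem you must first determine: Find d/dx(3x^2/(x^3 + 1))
Quotient rule: (f/g)'=(f'g - fg')/g²
f=3x^2, f'=6x
g=x^3 + 1, g'=3x^2

Answer: (6x·(x^3 + 1) - 9x^4)/(x^3 + 1)²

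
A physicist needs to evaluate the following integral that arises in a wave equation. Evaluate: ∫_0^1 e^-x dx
Antiderivative: -e^-x
Evaluate: -(e^-1 - 1)

Answer: (e^-1 - 1)/(-1)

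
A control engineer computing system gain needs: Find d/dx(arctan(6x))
d/dx[arctan(u)] = u'/(1+u²), u = 6x, u' = 6

Answer: 6/(1+36x²)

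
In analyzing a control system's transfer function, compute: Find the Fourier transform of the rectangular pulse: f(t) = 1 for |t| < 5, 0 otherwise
F(omega)=integral from -5 to 5 of e^(-j * omega * t) dt
=2 * sin(5 * omega)/omega=10 * sinc(5 * omega/pi)

Answer: 2 * sin(5 * omega)/omega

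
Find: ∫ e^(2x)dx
Since d/dx[e^(2x)] = 2e^(2x), we get 1/2 e^(2x) + C

Answer: (1/2)e^(2x) + C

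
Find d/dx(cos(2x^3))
Chain rule: d/dx[cos(u)]=-sin(u)·u' where u=2x^3
u'=6x^2

Answer: -6x^2·sin(2x^3)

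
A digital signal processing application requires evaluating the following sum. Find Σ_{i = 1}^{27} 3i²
=3·n(n+1)(2n+1)/6=3·27·28·55/6=20790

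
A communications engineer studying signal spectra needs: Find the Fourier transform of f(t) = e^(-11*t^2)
The Fourier transform of a Gaussian e^(-a*t^2) is sqrt(pi/a)*e^(-omega^2/(4a)).
With a=11: F(omega)=sqrt(pi/11)*e^(-omega^2/44)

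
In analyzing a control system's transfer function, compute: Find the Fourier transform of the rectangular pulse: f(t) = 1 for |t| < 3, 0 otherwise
F(omega) = integral from -3 to 3 of e^(-j*omega*t) dt
= 2*sin(3*omega)/omega = 6*sinc(3*omega/pi)

Answer: 2*sin(3*omega)/omega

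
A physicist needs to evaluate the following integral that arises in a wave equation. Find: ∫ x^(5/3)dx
Power rule: ∫ x^(5/3) dx = x^(8/3)/(8/3)+C

Answer: (3/8)·x^(8/3)+C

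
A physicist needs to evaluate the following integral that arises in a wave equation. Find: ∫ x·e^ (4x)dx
Integration by parts: u=x, dv=e^(4x) dx
du=dx, v=e^(4x)/4
=x·e^(4x)/4 - ∫ e^(4x)/4 dx
=x·e^(4x)/4 - e^(4x)/16+C

Answer: e^(4x)(x/4-1/16)+C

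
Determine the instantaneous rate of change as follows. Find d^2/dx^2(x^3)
Apply power rule 2 times:
d^1: 3x^2
d^2: 6x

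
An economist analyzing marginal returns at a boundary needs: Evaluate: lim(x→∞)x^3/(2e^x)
Apply L'Hôpital 3 times (∞/∞ each time):
Eventually get 3!/(2e^x) → 0

Answer: 0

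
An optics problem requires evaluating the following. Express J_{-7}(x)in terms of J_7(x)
For integer n: J_{-n}(x)=(-1)^n J_n(x)
With n=7: J_{-7}(x)=(-1)^7 J_7(x)=-J_7(x)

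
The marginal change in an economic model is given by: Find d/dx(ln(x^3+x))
Chain rule: d/dx[ln(u)]=u'/u where u=x^3+x
u'=3x^2+1

Answer: (3x^2+1)/(x^3+x)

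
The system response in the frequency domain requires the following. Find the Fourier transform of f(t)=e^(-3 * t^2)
The Fourier transform of a Gaussian e^(-a*t^2) is sqrt(pi/a)*e^(-omega^2/(4a)).
With a = 3: F(omega) = sqrt(pi/3)*e^(-omega^2/12)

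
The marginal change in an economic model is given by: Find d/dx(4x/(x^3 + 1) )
Quotient rule: (f/g)'=(f'g - fg')/g²
f=4x, f'=4
g=x^3 + 1, g'=3x^2

Answer: (4·(x^3 + 1) - 12x^3)/(x^3 + 1)²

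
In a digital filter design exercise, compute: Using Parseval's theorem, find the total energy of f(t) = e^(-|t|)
Parseval's theorem: E = integral |f(t)|^2 dt = (1/2pi) integral |F(omega)|^2 domega
E = integral_{-inf}^{inf} e^(-2|t|) dt = 2 * integral_0^inf e^(-2t) dt = 2/(2 * 1) = 1/1

Answer: 1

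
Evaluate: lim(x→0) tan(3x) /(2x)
tan(u) ≈ u for small u:
tan(3x)/(2x) ≈ 3x/(2x)=3/2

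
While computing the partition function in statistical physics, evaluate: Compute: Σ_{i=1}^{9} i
Using formula: Σ i^1 = n(n + 1)/2 = 9·10/2 = 45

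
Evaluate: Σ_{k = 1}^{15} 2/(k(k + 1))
Partial fractions: 2/(k(k+1))=2/k - 2/(k+1)
Telescoping sum: 2(1-1/16)=2·15/16

Answer: 15/8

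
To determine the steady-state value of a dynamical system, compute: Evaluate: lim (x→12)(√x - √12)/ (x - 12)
Multiply by conjugate (√x + √12)/(√x + √12):
= (x - 12)/((x - 12)(√x + √12)) = 1/(√x + √12)
As x → 12: 1/(2√12)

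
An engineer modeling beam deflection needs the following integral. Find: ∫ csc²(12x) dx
Since d/dx[-cot(12x)]=12csc²(12x), integral=-cot(12x)/12 + C

Answer: (-1/12)cot(12x) + C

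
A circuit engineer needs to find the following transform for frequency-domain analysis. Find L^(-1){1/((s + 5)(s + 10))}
Partial fractions: 1/((s+5)(s+10))=A/(s+5)+B/(s+10)
Cover-up: A=1/(s+10)|_{s=-5}=1/5; B=1/(s+5)|_{s=-10}=-1/5
L^(-1)=(1/5)e^(-5t) - (1/5)e^(-10t)

Answer: (1/5)(e^(-5t) - e^(-10t))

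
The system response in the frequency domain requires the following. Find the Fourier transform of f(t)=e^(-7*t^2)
The Fourier transform of a Gaussian e^(-a * t^2) is sqrt(pi/a) * e^(-omega^2/(4a)).
With a = 7: F(omega) = sqrt(pi/7) * e^(-omega^2/28)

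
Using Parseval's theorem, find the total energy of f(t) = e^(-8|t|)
Parseval's theorem: E = integral |f(t)|^2 dt = (1/2pi) integral |F(omega)|^2 domega
E = integral_{-inf}^{inf} e^(-16|t|) dt = 2 * integral_0^inf e^(-16t) dt = 2/(2 * 8) = 1/8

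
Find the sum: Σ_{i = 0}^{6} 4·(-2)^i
Geometric series: S = a(1 - r^n)/(1 - r)
a = 4, r = -2, n = 7
S = 4(1+128)/3 = 172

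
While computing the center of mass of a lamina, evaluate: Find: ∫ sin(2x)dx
Using substitution u=2x: ∫ sin(u) du/2=-cos(u)/2+C

Answer: (-1/2)cos(2x)+C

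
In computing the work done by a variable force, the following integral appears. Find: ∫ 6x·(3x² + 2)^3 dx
Let u = 3x² + 2, du = 6x dx
∫ u^3 du = u^4/4 + C

Answer: (3x² + 2)^4/4 + C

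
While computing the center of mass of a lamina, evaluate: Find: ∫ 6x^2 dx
Using power rule: ∫ 6x^2 dx = 6/3 x^3 + C = 2x^3 + C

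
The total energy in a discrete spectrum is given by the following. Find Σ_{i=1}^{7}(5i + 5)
= 5·Σ i+5·7 = 5·28+35 = 175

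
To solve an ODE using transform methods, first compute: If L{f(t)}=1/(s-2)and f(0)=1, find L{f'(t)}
L{f'(t)} = s·F(s) - f(0) = s/(s-2) - 1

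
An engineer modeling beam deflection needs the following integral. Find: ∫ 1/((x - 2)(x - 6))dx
Partial fractions: 1/((x-2)(x-6))=A/(x-2) + B/(x-6)
A=-1/4, B=1/4
∫ [-1/4· 1/(x-2) + 1/4· 1/(x-6)] dx
=(1/4)[ln|x-6| - ln|x-2|] + C

Answer: (1/4)·ln|(x-6)/(x-2)| + C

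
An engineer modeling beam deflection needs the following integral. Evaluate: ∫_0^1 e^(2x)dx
Antiderivative: (1/2)e^(2x)
Evaluate: (1/2)(e^2 - 1)

Answer: (e^2 - 1)/2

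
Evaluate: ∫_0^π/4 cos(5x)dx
Antiderivative: sin(5x)/5
Evaluate at bounds: [sin(5·π/4)/5] - [sin(5·0)/5]
=((-√2/2) - (0))/5=-√2/10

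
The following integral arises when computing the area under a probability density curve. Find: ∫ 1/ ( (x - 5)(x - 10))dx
Partial fractions: 1/((x-5)(x-10))=A/(x-5)+B/(x-10)
A=-1/5, B=1/5
∫ [-1/5· 1/(x-5)+1/5· 1/(x-10)] dx
=(1/5)[ln|x-10| - ln|x-5|]+C

Answer: (1/5)·ln|(x-10)/(x-5)|+C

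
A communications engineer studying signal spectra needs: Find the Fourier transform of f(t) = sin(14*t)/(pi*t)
sin(W*t)/(pi*t) = (W/pi)*sinc(W*t/pi) is the impulse response of the ideal low-pass filter with cutoff W (here W = 14).
Its Fourier transform is a rectangular function:
F(omega) = 1 for |omega| < 14, 0 otherwise

Answer: rect(omega/28) [i.e., 1 for |omega| < 14, 0 otherwise]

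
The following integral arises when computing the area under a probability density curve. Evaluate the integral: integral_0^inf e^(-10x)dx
integral_0^inf e^(-10x) dx=[-1/10*e^(-10x)]_0^inf
=0 - (-1/10)=1/10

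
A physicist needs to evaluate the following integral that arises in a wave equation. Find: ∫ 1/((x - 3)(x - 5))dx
Partial fractions: 1/((x-3)(x-5)) = A/(x-3)+B/(x-5)
A = -1/2, B = 1/2
∫ [-1/2· 1/(x-3)+1/2· 1/(x-5)] dx
= (1/2)[ln|x-5| - ln|x-3|]+C

Answer: (1/2)·ln|(x-5)/(x-3)|+C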